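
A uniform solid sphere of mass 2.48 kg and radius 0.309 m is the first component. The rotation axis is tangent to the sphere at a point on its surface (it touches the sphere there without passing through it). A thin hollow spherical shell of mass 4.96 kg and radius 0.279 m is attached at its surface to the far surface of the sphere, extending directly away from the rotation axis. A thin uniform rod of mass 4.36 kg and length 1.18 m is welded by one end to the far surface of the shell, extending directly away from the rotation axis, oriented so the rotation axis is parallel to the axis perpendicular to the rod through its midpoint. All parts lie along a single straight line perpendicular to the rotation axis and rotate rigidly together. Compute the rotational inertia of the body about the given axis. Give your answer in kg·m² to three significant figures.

18.7

Solid sphere: I_cm = (2/5)MR² = (2/5)(2.48)(0.309)² = 0.094717 kg·m²; centre at d = 0.309 m, so the parallel axis theorem gives I = 0.094717 + (2.48)(0.309)² = 0.33151 kg·m².
Spherical shell: I_cm = (2/3)MR² = (2/3)(4.96)(0.279)² = 0.25739 kg·m²; centre at d = 0.309 + 0.309 + 0.279 = 0.897 m, so the parallel axis theorem gives I = 0.25739 + (4.96)(0.897)² = 4.2483 kg·m².
Thin rod: I_cm = (1/12)ML² = (1/12)(4.36)(1.18)² = 0.50591 kg·m²; centre at d = 0.309 + 0.309 + 0.279 + 0.279 + 0.59 = 1.766 m, so the parallel axis theorem gives I = 0.50591 + (4.36)(1.766)² = 14.104 kg·m².
Total I = 0.33151 + 4.2483 + 14.104 = 18.683 kg·m².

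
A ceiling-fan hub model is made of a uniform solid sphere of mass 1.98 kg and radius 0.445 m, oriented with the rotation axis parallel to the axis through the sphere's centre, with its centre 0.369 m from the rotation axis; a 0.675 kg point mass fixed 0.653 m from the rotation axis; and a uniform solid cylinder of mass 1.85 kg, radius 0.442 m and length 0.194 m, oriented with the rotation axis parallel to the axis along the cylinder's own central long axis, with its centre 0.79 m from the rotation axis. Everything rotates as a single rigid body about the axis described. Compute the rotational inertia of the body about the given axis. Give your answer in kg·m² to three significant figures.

Solid sphere: I_cm = (2/5)MR² = (2/5)(1.98)(0.445)² = 0.15684 kg·m²; centre at d = 0.369 m, so I = I_cm + Md² gives I = 0.15684 + (1.98)(0.369)² = 0.42643 kg·m².
Point mass: I_cm = 0; centre at d = 0.653 m, so I = I_cm + Md² gives I = 0 + (0.675)(0.653)² = 0.28783 kg·m².
Solid cylinder: I_cm = (1/2)MR² = (1/2)(1.85)(0.442)² = 0.18071 kg·m²; centre at d = 0.79 m, so I = I_cm + Md² gives I = 0.18071 + (1.85)(0.79)² = 1.3353 kg·m².
Total I = 0.42643 + 0.28783 + 1.3353 = 2.0496 kg·m².

2.05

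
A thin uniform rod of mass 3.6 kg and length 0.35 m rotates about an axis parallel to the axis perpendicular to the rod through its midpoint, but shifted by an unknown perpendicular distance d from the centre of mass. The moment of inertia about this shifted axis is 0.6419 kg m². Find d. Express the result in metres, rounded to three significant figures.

About the centre-of-mass axis, I_cm = (1/12)ML² = (1/12)(3.6)(0.35)² = 0.03675 kg m².
Parallel axis theorem: I = I_cm + Md², so Md² = 0.6419 − 0.03675 = 0.60515 kg m².
d = √(0.60515 / 3.6) = 0.41 m.

0.410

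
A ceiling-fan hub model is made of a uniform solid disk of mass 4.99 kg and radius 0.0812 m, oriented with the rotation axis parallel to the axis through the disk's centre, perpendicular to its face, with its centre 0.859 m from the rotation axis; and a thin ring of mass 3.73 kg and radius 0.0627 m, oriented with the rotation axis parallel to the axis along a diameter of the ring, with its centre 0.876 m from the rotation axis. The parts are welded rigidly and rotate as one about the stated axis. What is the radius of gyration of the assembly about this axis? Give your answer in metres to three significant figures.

0.868

Solid disk: I_cm = (1/2)MR² = (1/2)(4.99)(0.0812)² = 0.016451 kg·m²; centre at d = 0.859 m, so I = I_cm + Md² gives I = 0.016451 + (4.99)(0.859)² = 3.6985 kg·m².
Thin ring: I_cm = (1/2)MR² = (1/2)(3.73)(0.0627)² = 0.0073319 kg·m²; centre at d = 0.876 m, so I = I_cm + Md² gives I = 0.0073319 + (3.73)(0.876)² = 2.8696 kg·m².
Total I = 6.5681 kg·m²; total mass M = 8.72 kg.
k = √(I/M) = √(6.5681/8.72) = 0.86789 m.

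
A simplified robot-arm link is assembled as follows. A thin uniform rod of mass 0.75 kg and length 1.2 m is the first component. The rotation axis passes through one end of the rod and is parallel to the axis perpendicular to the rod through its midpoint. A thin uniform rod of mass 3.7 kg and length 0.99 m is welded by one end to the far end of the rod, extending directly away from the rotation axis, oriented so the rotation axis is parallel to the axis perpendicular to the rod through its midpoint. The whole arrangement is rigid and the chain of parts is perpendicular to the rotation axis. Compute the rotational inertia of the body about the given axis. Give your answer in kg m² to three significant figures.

11.3

Thin rod: I_cm = (1/12)ML² = (1/12)(0.75)(1.2)² = 0.09 kg m²; centre at d = 0.6 m, so the parallel axis theorem gives I = 0.09 + (0.75)(0.6)² = 0.36 kg m².
Thin rod: I_cm = (1/12)ML² = (1/12)(3.7)(0.99)² = 0.3022 kg m²; centre at d = 0.6 + 0.6 + 0.495 = 1.695 m, so the parallel axis theorem gives I = 0.3022 + (3.7)(1.695)² = 10.932 kg m².
Total I = 0.36 + 10.932 = 11.292 kg m².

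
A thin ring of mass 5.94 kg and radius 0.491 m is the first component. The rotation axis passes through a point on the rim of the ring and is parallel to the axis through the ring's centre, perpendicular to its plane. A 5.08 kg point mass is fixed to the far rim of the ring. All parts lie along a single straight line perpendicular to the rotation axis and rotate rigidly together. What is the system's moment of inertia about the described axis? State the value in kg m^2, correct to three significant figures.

Thin ring: I_cm = MR² = (5.94)(0.491)² = 1.432 kg m^2; centre at d = 0.491 m, so the parallel axis theorem gives I = 1.432 + (5.94)(0.491)² = 2.864 kg m^2.
Point mass: I_cm = 0; centre at d = 0.491 + 0.491 = 0.982 m, so the parallel axis theorem gives I = 0 + (5.08)(0.982)² = 4.8988 kg m^2.
Total I = 2.864 + 4.8988 = 7.7628 kg m^2.

7.76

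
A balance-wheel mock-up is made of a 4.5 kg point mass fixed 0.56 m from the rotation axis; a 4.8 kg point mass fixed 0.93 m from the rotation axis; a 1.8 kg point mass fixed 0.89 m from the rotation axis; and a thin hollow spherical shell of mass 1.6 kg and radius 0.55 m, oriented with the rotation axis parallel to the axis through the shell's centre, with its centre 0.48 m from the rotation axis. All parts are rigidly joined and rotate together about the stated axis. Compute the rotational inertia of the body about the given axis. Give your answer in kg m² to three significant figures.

Point mass: I_cm = 0; centre at d = 0.56 m, so I = I_cm + Md² gives I = 0 + (4.5)(0.56)² = 1.4112 kg m².
Point mass: I_cm = 0; centre at d = 0.93 m, so I = I_cm + Md² gives I = 0 + (4.8)(0.93)² = 4.1515 kg m².
Point mass: I_cm = 0; centre at d = 0.89 m, so I = I_cm + Md² gives I = 0 + (1.8)(0.89)² = 1.4258 kg m².
Spherical shell: I_cm = (2/3)MR² = (2/3)(1.6)(0.55)² = 0.32267 kg m²; centre at d = 0.48 m, so I = I_cm + Md² gives I = 0.32267 + (1.6)(0.48)² = 0.69131 kg m².
Total I = 1.4112 + 4.1515 + 1.4258 + 0.69131 = 7.6798 kg m².

7.68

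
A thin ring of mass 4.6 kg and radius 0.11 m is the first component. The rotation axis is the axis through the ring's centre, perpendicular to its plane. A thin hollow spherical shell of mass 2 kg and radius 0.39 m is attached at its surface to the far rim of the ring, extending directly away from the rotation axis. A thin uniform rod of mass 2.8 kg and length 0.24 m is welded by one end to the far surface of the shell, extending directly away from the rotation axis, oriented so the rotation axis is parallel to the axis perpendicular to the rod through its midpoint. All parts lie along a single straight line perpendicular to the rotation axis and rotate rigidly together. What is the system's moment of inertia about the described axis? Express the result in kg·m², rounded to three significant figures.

Thin ring: I_cm = MR² = (4.6)(0.11)² = 0.05566 kg·m²; axis through the centre, so I = 0.05566 kg·m².
Spherical shell: I_cm = (2/3)MR² = (2/3)(2)(0.39)² = 0.2028 kg·m²; centre at d = 0.11 + 0.39 = 0.5 m, so the parallel axis theorem gives I = 0.2028 + (2)(0.5)² = 0.7028 kg·m².
Thin rod: I_cm = (1/12)ML² = (1/12)(2.8)(0.24)² = 0.01344 kg·m²; centre at d = 0.11 + 0.39 + 0.39 + 0.12 = 1.01 m, so the parallel axis theorem gives I = 0.01344 + (2.8)(1.01)² = 2.8697 kg·m².
Total I = 0.05566 + 0.7028 + 2.8697 = 3.6282 kg·m².

3.63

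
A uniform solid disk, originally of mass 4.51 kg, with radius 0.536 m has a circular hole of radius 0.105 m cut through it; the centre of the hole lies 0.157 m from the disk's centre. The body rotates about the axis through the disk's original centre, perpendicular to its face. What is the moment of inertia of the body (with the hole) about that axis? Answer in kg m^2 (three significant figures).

0.643

Unpierced body about its centre: I₀ = (1/2)MR² = (1/2)(4.51)(0.536)² = 0.64785 kg m^2.
The removed disk has mass m = M·(r/R)² = (4.51)(0.105/0.536)² = 0.17307 kg (same uniform areal density).
Its moment of inertia about the rotation axis (parallel-axis theorem): I_hole = (1/2)mr² + md² = (1/2)(0.17307)(0.105)² + (0.17307)(0.157)² = 0.0052201 kg m^2.
Treating the hole as negative mass, I = I₀ − I_hole = 0.64785 − 0.0052201 = 0.64263 kg m^2.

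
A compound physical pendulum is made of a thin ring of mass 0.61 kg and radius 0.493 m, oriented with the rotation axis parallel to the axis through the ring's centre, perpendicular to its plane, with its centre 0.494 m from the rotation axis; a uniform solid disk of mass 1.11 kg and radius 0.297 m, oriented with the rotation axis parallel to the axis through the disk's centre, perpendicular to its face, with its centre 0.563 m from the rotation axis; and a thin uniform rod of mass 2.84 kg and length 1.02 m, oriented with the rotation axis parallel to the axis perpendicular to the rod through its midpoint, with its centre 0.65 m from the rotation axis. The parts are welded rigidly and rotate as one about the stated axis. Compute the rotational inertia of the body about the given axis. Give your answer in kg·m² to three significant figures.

Thin ring: I_cm = MR² = (0.61)(0.493)² = 0.14826 kg·m²; centre at d = 0.494 m, so I = I_cm + Md² gives I = 0.14826 + (0.61)(0.494)² = 0.29712 kg·m².
Solid disk: I_cm = (1/2)MR² = (1/2)(1.11)(0.297)² = 0.048956 kg·m²; centre at d = 0.563 m, so I = I_cm + Md² gives I = 0.048956 + (1.11)(0.563)² = 0.40079 kg·m².
Thin rod: I_cm = (1/12)ML² = (1/12)(2.84)(1.02)² = 0.24623 kg·m²; centre at d = 0.65 m, so I = I_cm + Md² gives I = 0.24623 + (2.84)(0.65)² = 1.4461 kg·m².
Total I = 0.29712 + 0.40079 + 1.4461 = 2.144 kg·m².

2.14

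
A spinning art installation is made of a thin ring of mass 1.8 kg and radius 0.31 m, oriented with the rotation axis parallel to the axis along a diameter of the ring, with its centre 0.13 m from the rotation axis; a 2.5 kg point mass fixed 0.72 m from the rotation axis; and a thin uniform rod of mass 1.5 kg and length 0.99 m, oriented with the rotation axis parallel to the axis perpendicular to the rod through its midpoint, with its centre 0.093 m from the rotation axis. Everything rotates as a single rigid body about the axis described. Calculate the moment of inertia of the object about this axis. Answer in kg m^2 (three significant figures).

Thin ring: I_cm = (1/2)MR² = (1/2)(1.8)(0.31)² = 0.08649 kg m^2; centre at d = 0.13 m, so the parallel axis theorem gives I = 0.08649 + (1.8)(0.13)² = 0.11691 kg m^2.
Point mass: I_cm = 0; centre at d = 0.72 m, so the parallel axis theorem gives I = 0 + (2.5)(0.72)² = 1.296 kg m^2.
Thin rod: I_cm = (1/12)ML² = (1/12)(1.5)(0.99)² = 0.12251 kg m^2; centre at d = 0.093 m, so the parallel axis theorem gives I = 0.12251 + (1.5)(0.093)² = 0.13549 kg m^2.
Total I = 0.11691 + 1.296 + 0.13549 = 1.5484 kg m^2.

1.55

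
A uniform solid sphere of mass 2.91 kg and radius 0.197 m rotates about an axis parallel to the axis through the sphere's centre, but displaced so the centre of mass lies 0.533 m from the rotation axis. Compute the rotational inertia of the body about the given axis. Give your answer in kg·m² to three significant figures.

I_cm = (2/5)MR² = (2/5)(2.91)(0.197)² = 0.045174 kg·m²; centre at d = 0.533 m, so I = I_cm + Md² gives I = 0.045174 + (2.91)(0.533)² = 0.87187 kg·m².

0.872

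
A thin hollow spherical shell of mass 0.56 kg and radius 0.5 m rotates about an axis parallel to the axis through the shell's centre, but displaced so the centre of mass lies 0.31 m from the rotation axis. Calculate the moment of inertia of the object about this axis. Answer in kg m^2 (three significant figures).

0.147

I_cm = (2/3)MR² = (2/3)(0.56)(0.5)² = 0.093333 kg m^2; centre at d = 0.31 m, so I = I_cm + Md² gives I = 0.093333 + (0.56)(0.31)² = 0.14715 kg m^2.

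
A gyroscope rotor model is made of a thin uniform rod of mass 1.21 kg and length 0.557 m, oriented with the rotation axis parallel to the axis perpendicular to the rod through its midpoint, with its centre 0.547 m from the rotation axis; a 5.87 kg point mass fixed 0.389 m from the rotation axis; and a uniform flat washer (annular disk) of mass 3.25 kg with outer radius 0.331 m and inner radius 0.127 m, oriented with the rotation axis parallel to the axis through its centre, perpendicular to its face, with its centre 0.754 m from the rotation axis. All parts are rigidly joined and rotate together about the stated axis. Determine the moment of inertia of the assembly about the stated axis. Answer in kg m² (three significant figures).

3.33

Thin rod: I_cm = (1/12)ML² = (1/12)(1.21)(0.557)² = 0.031283 kg m²; centre at d = 0.547 m, so I = I_cm + Md² gives I = 0.031283 + (1.21)(0.547)² = 0.39333 kg m².
Point mass: I_cm = 0; centre at d = 0.389 m, so I = I_cm + Md² gives I = 0 + (5.87)(0.389)² = 0.88825 kg m².
Annular disk: I_cm = (1/2)M(R²+r²) = (1/2)(3.25)[(0.331)² + (0.127)²] = 0.20425 kg m²; centre at d = 0.754 m, so I = I_cm + Md² gives I = 0.20425 + (3.25)(0.754)² = 2.0519 kg m².
Total I = 0.39333 + 0.88825 + 2.0519 = 3.3335 kg m².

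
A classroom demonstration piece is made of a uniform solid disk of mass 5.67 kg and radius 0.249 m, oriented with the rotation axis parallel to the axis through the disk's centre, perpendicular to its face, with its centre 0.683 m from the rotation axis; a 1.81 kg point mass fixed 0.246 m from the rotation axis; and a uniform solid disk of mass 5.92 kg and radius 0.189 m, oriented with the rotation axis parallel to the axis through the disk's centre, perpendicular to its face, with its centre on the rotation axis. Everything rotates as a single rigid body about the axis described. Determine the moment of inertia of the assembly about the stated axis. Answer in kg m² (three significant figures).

Solid disk: I_cm = (1/2)MR² = (1/2)(5.67)(0.249)² = 0.17577 kg m²; centre at d = 0.683 m, so I = I_cm + Md² gives I = 0.17577 + (5.67)(0.683)² = 2.8208 kg m².
Point mass: I_cm = 0; centre at d = 0.246 m, so I = I_cm + Md² gives I = 0 + (1.81)(0.246)² = 0.10953 kg m².
Solid disk: I_cm = (1/2)MR² = (1/2)(5.92)(0.189)² = 0.10573 kg m²; axis through the centre, so I = 0.10573 kg m².
Total I = 2.8208 + 0.10953 + 0.10573 = 3.036 kg m².

3.04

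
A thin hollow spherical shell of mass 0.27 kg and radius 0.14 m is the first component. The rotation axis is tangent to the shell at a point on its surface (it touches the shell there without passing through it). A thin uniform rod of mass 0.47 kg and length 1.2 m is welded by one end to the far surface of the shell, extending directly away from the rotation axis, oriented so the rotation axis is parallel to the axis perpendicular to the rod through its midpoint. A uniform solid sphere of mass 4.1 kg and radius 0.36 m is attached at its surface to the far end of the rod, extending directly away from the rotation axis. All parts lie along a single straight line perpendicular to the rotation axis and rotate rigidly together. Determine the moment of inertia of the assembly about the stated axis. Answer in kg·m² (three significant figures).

14.5

Spherical shell: I_cm = (2/3)MR² = (2/3)(0.27)(0.14)² = 0.003528 kg·m²; centre at d = 0.14 m, so the parallel axis theorem gives I = 0.003528 + (0.27)(0.14)² = 0.00882 kg·m².
Thin rod: I_cm = (1/12)ML² = (1/12)(0.47)(1.2)² = 0.0564 kg·m²; centre at d = 0.14 + 0.14 + 0.6 = 0.88 m, so the parallel axis theorem gives I = 0.0564 + (0.47)(0.88)² = 0.42037 kg·m².
Solid sphere: I_cm = (2/5)MR² = (2/5)(4.1)(0.36)² = 0.21254 kg·m²; centre at d = 0.14 + 0.14 + 0.6 + 0.6 + 0.36 = 1.84 m, so the parallel axis theorem gives I = 0.21254 + (4.1)(1.84)² = 14.094 kg·m².
Total I = 0.00882 + 0.42037 + 14.094 = 14.523 kg·m².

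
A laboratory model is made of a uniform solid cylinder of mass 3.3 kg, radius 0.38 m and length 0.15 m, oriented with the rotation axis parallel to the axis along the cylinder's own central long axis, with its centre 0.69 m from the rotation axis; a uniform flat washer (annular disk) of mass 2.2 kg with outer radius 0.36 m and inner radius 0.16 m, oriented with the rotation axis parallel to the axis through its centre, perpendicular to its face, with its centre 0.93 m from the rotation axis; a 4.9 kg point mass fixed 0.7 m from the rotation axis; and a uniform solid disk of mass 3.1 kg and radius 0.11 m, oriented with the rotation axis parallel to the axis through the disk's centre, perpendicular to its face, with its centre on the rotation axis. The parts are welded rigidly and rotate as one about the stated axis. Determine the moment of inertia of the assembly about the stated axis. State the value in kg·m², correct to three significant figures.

Solid cylinder: I_cm = (1/2)MR² = (1/2)(3.3)(0.38)² = 0.23826 kg·m²; centre at d = 0.69 m, so the parallel axis theorem gives I = 0.23826 + (3.3)(0.69)² = 1.8094 kg·m².
Annular disk: I_cm = (1/2)M(R²+r²) = (1/2)(2.2)[(0.36)² + (0.16)²] = 0.17072 kg·m²; centre at d = 0.93 m, so the parallel axis theorem gives I = 0.17072 + (2.2)(0.93)² = 2.0735 kg·m².
Point mass: I_cm = 0; centre at d = 0.7 m, so the parallel axis theorem gives I = 0 + (4.9)(0.7)² = 2.401 kg·m².
Solid disk: I_cm = (1/2)MR² = (1/2)(3.1)(0.11)² = 0.018755 kg·m²; axis through the centre, so I = 0.018755 kg·m².
Total I = 1.8094 + 2.0735 + 2.401 + 0.018755 = 6.3026 kg·m².

6.30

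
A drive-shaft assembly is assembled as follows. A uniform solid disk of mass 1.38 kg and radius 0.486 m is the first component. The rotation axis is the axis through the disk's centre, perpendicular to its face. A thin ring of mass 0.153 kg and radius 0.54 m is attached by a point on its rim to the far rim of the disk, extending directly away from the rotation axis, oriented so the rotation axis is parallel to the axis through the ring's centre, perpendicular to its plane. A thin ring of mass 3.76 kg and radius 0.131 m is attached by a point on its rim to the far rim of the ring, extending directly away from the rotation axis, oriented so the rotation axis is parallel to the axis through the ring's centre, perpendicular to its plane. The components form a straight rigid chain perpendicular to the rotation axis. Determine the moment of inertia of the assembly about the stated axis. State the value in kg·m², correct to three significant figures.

Solid disk: I_cm = (1/2)MR² = (1/2)(1.38)(0.486)² = 0.16298 kg·m²; axis through the centre, so I = 0.16298 kg·m².
Thin ring: I_cm = MR² = (0.153)(0.54)² = 0.044615 kg·m²; centre at d = 0.486 + 0.54 = 1.026 m, so I = I_cm + Md² gives I = 0.044615 + (0.153)(1.026)² = 0.20567 kg·m².
Thin ring: I_cm = MR² = (3.76)(0.131)² = 0.064525 kg·m²; centre at d = 0.486 + 0.54 + 0.54 + 0.131 = 1.697 m, so I = I_cm + Md² gives I = 0.064525 + (3.76)(1.697)² = 10.893 kg·m².
Total I = 0.16298 + 0.20567 + 10.893 = 11.261 kg·m².

11.3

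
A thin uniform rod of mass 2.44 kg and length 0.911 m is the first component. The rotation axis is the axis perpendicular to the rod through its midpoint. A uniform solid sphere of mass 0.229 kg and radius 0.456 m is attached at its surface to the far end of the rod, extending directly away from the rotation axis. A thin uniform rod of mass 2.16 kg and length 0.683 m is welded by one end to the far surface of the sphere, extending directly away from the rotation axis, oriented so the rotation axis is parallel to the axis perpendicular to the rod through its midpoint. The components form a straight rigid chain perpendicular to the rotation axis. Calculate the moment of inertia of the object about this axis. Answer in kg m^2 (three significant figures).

Thin rod: I_cm = (1/12)ML² = (1/12)(2.44)(0.911)² = 0.16875 kg m^2; axis through the centre, so I = 0.16875 kg m^2.
Solid sphere: I_cm = (2/5)MR² = (2/5)(0.229)(0.456)² = 0.019047 kg m^2; centre at d = 0.4555 + 0.456 = 0.9115 m, so the parallel axis theorem gives I = 0.019047 + (0.229)(0.9115)² = 0.20931 kg m^2.
Thin rod: I_cm = (1/12)ML² = (1/12)(2.16)(0.683)² = 0.083968 kg m^2; centre at d = 0.4555 + 0.456 + 0.456 + 0.3415 = 1.709 m, so the parallel axis theorem gives I = 0.083968 + (2.16)(1.709)² = 6.3926 kg m^2.
Total I = 0.16875 + 0.20931 + 6.3926 = 6.7707 kg m^2.

6.77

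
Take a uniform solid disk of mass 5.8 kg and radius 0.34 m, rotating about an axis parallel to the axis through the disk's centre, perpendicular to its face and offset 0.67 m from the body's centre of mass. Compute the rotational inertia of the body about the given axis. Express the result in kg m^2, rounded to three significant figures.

I_cm = (1/2)MR² = (1/2)(5.8)(0.34)² = 0.33524 kg m^2; centre at d = 0.67 m, so the parallel axis theorem gives I = 0.33524 + (5.8)(0.67)² = 2.9389 kg m^2.

2.94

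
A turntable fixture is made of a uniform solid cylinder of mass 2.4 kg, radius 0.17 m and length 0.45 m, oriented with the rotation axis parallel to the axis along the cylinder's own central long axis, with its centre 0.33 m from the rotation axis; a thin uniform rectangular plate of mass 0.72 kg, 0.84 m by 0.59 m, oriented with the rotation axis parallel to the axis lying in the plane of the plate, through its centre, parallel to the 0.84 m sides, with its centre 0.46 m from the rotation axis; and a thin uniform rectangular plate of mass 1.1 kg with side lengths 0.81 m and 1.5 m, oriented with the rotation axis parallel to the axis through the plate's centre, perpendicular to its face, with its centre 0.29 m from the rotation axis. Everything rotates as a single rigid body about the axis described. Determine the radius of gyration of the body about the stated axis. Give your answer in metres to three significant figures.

Solid cylinder: I_cm = (1/2)MR² = (1/2)(2.4)(0.17)² = 0.03468 kg m^2; centre at d = 0.33 m, so the parallel axis theorem gives I = 0.03468 + (2.4)(0.33)² = 0.29604 kg m^2.
Rectangular plate: I_cm = (1/12)Mb² = (1/12)(0.72)(0.59)² = 0.020886 kg m^2; centre at d = 0.46 m, so the parallel axis theorem gives I = 0.020886 + (0.72)(0.46)² = 0.17324 kg m^2.
Rectangular plate: I_cm = (1/12)M(a²+b²) = (1/12)(1.1)[(0.81)² + (1.5)²] = 0.26639 kg m^2; centre at d = 0.29 m, so the parallel axis theorem gives I = 0.26639 + (1.1)(0.29)² = 0.3589 kg m^2.
Total I = 0.82818 kg m^2; total mass M = 4.22 kg.
k = √(I/M) = √(0.82818/4.22) = 0.443 m.

0.443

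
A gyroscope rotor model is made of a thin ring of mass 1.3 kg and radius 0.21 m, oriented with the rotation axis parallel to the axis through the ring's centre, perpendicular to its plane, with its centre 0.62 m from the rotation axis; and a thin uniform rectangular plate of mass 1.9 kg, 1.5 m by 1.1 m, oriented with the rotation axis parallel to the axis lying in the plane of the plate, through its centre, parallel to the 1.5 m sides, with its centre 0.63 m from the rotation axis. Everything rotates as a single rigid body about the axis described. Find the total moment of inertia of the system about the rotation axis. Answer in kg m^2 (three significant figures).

1.50

Thin ring: I_cm = MR² = (1.3)(0.21)² = 0.05733 kg m^2; centre at d = 0.62 m, so the parallel axis theorem gives I = 0.05733 + (1.3)(0.62)² = 0.55705 kg m^2.
Rectangular plate: I_cm = (1/12)Mb² = (1/12)(1.9)(1.1)² = 0.19158 kg m^2; centre at d = 0.63 m, so the parallel axis theorem gives I = 0.19158 + (1.9)(0.63)² = 0.94569 kg m^2.
Total I = 0.55705 + 0.94569 = 1.5027 kg m^2.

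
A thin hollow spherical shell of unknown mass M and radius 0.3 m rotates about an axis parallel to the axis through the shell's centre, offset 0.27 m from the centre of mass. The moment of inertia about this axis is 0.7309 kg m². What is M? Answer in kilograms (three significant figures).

I = I_cm + Md² = (2/3)MR² + Md² = M·[0.666667·(0.3)² + (0.27)²] = M·0.1329.
So M = 0.7309 / 0.1329 = 5.4996 kg.

5.50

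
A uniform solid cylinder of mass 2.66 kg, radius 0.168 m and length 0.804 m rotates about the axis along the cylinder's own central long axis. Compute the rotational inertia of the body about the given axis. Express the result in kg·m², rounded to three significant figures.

I_cm = (1/2)MR² = (1/2)(2.66)(0.168)² = 0.037538 kg·m²; axis through the centre, so I = 0.037538 kg·m².

0.0375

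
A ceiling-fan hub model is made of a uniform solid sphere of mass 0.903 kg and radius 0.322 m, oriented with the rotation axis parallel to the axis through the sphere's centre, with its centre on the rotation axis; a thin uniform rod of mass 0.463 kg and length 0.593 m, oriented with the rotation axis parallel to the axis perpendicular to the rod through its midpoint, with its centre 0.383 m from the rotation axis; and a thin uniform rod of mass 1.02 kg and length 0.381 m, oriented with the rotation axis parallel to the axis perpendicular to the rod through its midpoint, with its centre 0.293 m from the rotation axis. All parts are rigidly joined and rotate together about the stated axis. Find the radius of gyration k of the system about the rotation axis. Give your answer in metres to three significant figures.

Solid sphere: I_cm = (2/5)MR² = (2/5)(0.903)(0.322)² = 0.037451 kg m²; axis through the centre, so I = 0.037451 kg m².
Thin rod: I_cm = (1/12)ML² = (1/12)(0.463)(0.593)² = 0.013568 kg m²; centre at d = 0.383 m, so I = I_cm + Md² gives I = 0.013568 + (0.463)(0.383)² = 0.081485 kg m².
Thin rod: I_cm = (1/12)ML² = (1/12)(1.02)(0.381)² = 0.012339 kg m²; centre at d = 0.293 m, so I = I_cm + Md² gives I = 0.012339 + (1.02)(0.293)² = 0.099905 kg m².
Total I = 0.21884 kg m²; total mass M = 2.386 kg.
k = √(I/M) = √(0.21884/2.386) = 0.30285 m.

0.303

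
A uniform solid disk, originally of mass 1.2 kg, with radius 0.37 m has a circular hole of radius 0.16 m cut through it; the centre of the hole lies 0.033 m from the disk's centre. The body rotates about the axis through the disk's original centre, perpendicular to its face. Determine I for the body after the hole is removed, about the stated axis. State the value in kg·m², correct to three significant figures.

0.0790

Unpierced body about its centre: I₀ = (1/2)MR² = (1/2)(1.2)(0.37)² = 0.08214 kg·m².
The removed disk has mass m = M·(r/R)² = (1.2)(0.16/0.37)² = 0.2244 kg (same uniform areal density).
Its moment of inertia about the rotation axis (parallel-axis theorem): I_hole = (1/2)mr² + md² = (1/2)(0.2244)(0.16)² + (0.2244)(0.033)² = 0.0031167 kg·m².
Treating the hole as negative mass, I = I₀ − I_hole = 0.08214 − 0.0031167 = 0.079023 kg·m².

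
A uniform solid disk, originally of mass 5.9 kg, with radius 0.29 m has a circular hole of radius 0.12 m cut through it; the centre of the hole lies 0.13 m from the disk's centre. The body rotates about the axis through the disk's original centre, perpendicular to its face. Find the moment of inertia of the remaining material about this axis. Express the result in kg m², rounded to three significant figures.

Unpierced body about its centre: I₀ = (1/2)MR² = (1/2)(5.9)(0.29)² = 0.2481 kg m².
The removed disk has mass m = M·(r/R)² = (5.9)(0.12/0.29)² = 1.0102 kg (same uniform areal density).
Its moment of inertia about the rotation axis (parallel-axis theorem): I_hole = (1/2)mr² + md² = (1/2)(1.0102)(0.12)² + (1.0102)(0.13)² = 0.024346 kg m².
Treating the hole as negative mass, I = I₀ − I_hole = 0.2481 − 0.024346 = 0.22375 kg m².

0.224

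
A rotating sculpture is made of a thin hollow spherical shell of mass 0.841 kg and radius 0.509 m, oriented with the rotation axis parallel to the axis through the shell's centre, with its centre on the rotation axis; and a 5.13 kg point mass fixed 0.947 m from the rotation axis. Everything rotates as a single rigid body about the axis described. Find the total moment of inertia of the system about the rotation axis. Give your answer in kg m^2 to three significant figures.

4.75

Spherical shell: I_cm = (2/3)MR² = (2/3)(0.841)(0.509)² = 0.14526 kg m^2; axis through the centre, so I = 0.14526 kg m^2.
Point mass: I_cm = 0; centre at d = 0.947 m, so I = I_cm + Md² gives I = 0 + (5.13)(0.947)² = 4.6006 kg m^2.
Total I = 0.14526 + 4.6006 = 4.7459 kg m^2.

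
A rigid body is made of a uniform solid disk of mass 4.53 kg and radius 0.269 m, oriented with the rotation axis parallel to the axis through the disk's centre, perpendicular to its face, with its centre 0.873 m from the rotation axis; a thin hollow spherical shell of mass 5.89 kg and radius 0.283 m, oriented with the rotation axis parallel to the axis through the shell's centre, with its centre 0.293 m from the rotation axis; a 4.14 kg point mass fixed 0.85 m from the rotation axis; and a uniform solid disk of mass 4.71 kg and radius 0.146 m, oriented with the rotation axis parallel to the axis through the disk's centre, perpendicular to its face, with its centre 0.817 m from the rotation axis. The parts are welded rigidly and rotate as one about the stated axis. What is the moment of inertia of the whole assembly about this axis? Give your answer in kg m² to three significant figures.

10.6

Solid disk: I_cm = (1/2)MR² = (1/2)(4.53)(0.269)² = 0.1639 kg m²; centre at d = 0.873 m, so the parallel axis theorem gives I = 0.1639 + (4.53)(0.873)² = 3.6163 kg m².
Spherical shell: I_cm = (2/3)MR² = (2/3)(5.89)(0.283)² = 0.31448 kg m²; centre at d = 0.293 m, so the parallel axis theorem gives I = 0.31448 + (5.89)(0.293)² = 0.82013 kg m².
Point mass: I_cm = 0; centre at d = 0.85 m, so the parallel axis theorem gives I = 0 + (4.14)(0.85)² = 2.9911 kg m².
Solid disk: I_cm = (1/2)MR² = (1/2)(4.71)(0.146)² = 0.050199 kg m²; centre at d = 0.817 m, so the parallel axis theorem gives I = 0.050199 + (4.71)(0.817)² = 3.1941 kg m².
Total I = 3.6163 + 0.82013 + 2.9911 + 3.1941 = 10.622 kg m².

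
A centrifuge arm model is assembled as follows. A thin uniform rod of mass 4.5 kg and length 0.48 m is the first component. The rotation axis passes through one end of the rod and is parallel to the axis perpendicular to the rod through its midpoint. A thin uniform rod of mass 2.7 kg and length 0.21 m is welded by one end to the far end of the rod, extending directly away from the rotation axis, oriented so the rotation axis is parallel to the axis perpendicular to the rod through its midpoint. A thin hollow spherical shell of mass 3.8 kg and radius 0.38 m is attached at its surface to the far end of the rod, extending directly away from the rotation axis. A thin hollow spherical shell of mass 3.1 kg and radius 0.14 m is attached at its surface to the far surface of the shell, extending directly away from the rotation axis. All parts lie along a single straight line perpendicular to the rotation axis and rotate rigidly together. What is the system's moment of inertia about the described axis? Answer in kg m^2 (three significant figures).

Thin rod: I_cm = (1/12)ML² = (1/12)(4.5)(0.48)² = 0.0864 kg m^2; centre at d = 0.24 m, so I = I_cm + Md² gives I = 0.0864 + (4.5)(0.24)² = 0.3456 kg m^2.
Thin rod: I_cm = (1/12)ML² = (1/12)(2.7)(0.21)² = 0.0099225 kg m^2; centre at d = 0.24 + 0.24 + 0.105 = 0.585 m, so I = I_cm + Md² gives I = 0.0099225 + (2.7)(0.585)² = 0.93393 kg m^2.
Spherical shell: I_cm = (2/3)MR² = (2/3)(3.8)(0.38)² = 0.36581 kg m^2; centre at d = 0.24 + 0.24 + 0.105 + 0.105 + 0.38 = 1.07 m, so I = I_cm + Md² gives I = 0.36581 + (3.8)(1.07)² = 4.7164 kg m^2.
Spherical shell: I_cm = (2/3)MR² = (2/3)(3.1)(0.14)² = 0.040507 kg m^2; centre at d = 0.24 + 0.24 + 0.105 + 0.105 + 0.38 + 0.38 + 0.14 = 1.59 m, so I = I_cm + Md² gives I = 0.040507 + (3.1)(1.59)² = 7.8776 kg m^2.
Total I = 0.3456 + 0.93393 + 4.7164 + 7.8776 = 13.874 kg m^2.

13.9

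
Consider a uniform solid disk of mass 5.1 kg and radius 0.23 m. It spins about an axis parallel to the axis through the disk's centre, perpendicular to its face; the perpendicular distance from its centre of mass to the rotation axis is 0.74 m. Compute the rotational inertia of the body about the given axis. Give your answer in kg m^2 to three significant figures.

I_cm = (1/2)MR² = (1/2)(5.1)(0.23)² = 0.13489 kg m^2; centre at d = 0.74 m, so I = I_cm + Md² gives I = 0.13489 + (5.1)(0.74)² = 2.9277 kg m^2.

2.93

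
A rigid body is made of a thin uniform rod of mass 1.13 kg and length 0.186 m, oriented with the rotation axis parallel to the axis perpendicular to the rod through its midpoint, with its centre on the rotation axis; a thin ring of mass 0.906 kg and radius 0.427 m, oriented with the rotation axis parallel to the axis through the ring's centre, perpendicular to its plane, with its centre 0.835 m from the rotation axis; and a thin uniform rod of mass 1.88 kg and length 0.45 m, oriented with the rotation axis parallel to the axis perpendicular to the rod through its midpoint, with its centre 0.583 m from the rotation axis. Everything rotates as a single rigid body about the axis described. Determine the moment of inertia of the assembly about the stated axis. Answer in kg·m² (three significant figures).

1.47

Thin rod: I_cm = (1/12)ML² = (1/12)(1.13)(0.186)² = 0.0032578 kg·m²; axis through the centre, so I = 0.0032578 kg·m².
Thin ring: I_cm = MR² = (0.906)(0.427)² = 0.16519 kg·m²; centre at d = 0.835 m, so I = I_cm + Md² gives I = 0.16519 + (0.906)(0.835)² = 0.79688 kg·m².
Thin rod: I_cm = (1/12)ML² = (1/12)(1.88)(0.45)² = 0.031725 kg·m²; centre at d = 0.583 m, so I = I_cm + Md² gives I = 0.031725 + (1.88)(0.583)² = 0.67072 kg·m².
Total I = 0.0032578 + 0.79688 + 0.67072 = 1.4709 kg·m².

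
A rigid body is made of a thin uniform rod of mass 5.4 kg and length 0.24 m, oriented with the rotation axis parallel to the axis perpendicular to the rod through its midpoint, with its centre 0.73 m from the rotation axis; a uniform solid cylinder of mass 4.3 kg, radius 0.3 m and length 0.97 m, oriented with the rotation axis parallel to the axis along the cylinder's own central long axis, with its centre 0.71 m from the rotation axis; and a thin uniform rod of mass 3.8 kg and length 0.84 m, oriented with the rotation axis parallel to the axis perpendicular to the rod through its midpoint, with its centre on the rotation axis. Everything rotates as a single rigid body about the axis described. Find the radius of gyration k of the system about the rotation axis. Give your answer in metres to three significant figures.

Thin rod: I_cm = (1/12)ML² = (1/12)(5.4)(0.24)² = 0.02592 kg m^2; centre at d = 0.73 m, so the parallel axis theorem gives I = 0.02592 + (5.4)(0.73)² = 2.9036 kg m^2.
Solid cylinder: I_cm = (1/2)MR² = (1/2)(4.3)(0.3)² = 0.1935 kg m^2; centre at d = 0.71 m, so the parallel axis theorem gives I = 0.1935 + (4.3)(0.71)² = 2.3611 kg m^2.
Thin rod: I_cm = (1/12)ML² = (1/12)(3.8)(0.84)² = 0.22344 kg m^2; axis through the centre, so I = 0.22344 kg m^2.
Total I = 5.4881 kg m^2; total mass M = 13.5 kg.
k = √(I/M) = √(5.4881/13.5) = 0.6376 m.

0.638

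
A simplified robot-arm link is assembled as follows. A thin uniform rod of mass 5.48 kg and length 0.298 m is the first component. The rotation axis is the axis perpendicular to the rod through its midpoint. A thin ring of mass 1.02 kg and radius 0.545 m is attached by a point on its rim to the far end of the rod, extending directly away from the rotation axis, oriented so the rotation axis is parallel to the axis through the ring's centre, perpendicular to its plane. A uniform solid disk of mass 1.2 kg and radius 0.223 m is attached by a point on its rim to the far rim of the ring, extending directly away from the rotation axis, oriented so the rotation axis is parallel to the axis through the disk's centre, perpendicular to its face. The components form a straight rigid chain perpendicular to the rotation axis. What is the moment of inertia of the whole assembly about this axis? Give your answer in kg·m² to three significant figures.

Thin rod: I_cm = (1/12)ML² = (1/12)(5.48)(0.298)² = 0.040554 kg·m²; axis through the centre, so I = 0.040554 kg·m².
Thin ring: I_cm = MR² = (1.02)(0.545)² = 0.30297 kg·m²; centre at d = 0.149 + 0.545 = 0.694 m, so the parallel axis theorem gives I = 0.30297 + (1.02)(0.694)² = 0.79423 kg·m².
Solid disk: I_cm = (1/2)MR² = (1/2)(1.2)(0.223)² = 0.029837 kg·m²; centre at d = 0.149 + 0.545 + 0.545 + 0.223 = 1.462 m, so the parallel axis theorem gives I = 0.029837 + (1.2)(1.462)² = 2.5948 kg·m².
Total I = 0.040554 + 0.79423 + 2.5948 = 3.4296 kg·m².

3.43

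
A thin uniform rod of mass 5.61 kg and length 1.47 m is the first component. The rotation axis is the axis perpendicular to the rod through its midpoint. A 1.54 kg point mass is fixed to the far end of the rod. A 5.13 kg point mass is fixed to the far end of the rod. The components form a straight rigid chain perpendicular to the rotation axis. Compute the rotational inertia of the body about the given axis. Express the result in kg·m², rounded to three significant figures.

Thin rod: I_cm = (1/12)ML² = (1/12)(5.61)(1.47)² = 1.0102 kg·m²; axis through the centre, so I = 1.0102 kg·m².
Point mass: I_cm = 0; centre at d = 0.735 m, so the parallel axis theorem gives I = 0 + (1.54)(0.735)² = 0.83195 kg·m².
Point mass: I_cm = 0; centre at d = 0.735 m, so the parallel axis theorem gives I = 0 + (5.13)(0.735)² = 2.7714 kg·m².
Total I = 1.0102 + 0.83195 + 2.7714 = 4.6135 kg·m².

4.61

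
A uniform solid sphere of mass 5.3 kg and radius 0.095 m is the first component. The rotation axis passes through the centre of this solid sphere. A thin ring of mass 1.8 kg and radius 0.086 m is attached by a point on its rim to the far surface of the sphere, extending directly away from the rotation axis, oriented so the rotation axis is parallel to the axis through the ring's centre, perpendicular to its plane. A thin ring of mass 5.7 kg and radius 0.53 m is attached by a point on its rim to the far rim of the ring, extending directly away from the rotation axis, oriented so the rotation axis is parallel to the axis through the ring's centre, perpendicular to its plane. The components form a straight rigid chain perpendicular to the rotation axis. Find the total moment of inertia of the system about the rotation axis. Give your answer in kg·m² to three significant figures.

Solid sphere: I_cm = (2/5)MR² = (2/5)(5.3)(0.095)² = 0.019133 kg·m²; axis through the centre, so I = 0.019133 kg·m².
Thin ring: I_cm = MR² = (1.8)(0.086)² = 0.013313 kg·m²; centre at d = 0.095 + 0.086 = 0.181 m, so I = I_cm + Md² gives I = 0.013313 + (1.8)(0.181)² = 0.072283 kg·m².
Thin ring: I_cm = MR² = (5.7)(0.53)² = 1.6011 kg·m²; centre at d = 0.095 + 0.086 + 0.086 + 0.53 = 0.797 m, so I = I_cm + Md² gives I = 1.6011 + (5.7)(0.797)² = 5.2218 kg·m².
Total I = 0.019133 + 0.072283 + 5.2218 = 5.3132 kg·m².

5.31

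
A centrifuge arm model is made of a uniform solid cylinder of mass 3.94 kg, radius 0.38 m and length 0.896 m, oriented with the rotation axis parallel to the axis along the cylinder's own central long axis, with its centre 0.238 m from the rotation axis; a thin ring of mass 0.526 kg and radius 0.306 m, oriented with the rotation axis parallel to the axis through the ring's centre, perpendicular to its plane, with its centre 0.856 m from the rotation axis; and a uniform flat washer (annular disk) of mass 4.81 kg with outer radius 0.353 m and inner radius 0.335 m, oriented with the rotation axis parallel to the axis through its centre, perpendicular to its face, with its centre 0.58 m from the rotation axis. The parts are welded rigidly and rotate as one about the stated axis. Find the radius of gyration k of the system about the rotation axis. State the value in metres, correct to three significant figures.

0.581

Solid cylinder: I_cm = (1/2)MR² = (1/2)(3.94)(0.38)² = 0.28447 kg·m²; centre at d = 0.238 m, so I = I_cm + Md² gives I = 0.28447 + (3.94)(0.238)² = 0.50765 kg·m².
Thin ring: I_cm = MR² = (0.526)(0.306)² = 0.049253 kg·m²; centre at d = 0.856 m, so I = I_cm + Md² gives I = 0.049253 + (0.526)(0.856)² = 0.43467 kg·m².
Annular disk: I_cm = (1/2)M(R²+r²) = (1/2)(4.81)[(0.353)² + (0.335)²] = 0.56959 kg·m²; centre at d = 0.58 m, so I = I_cm + Md² gives I = 0.56959 + (4.81)(0.58)² = 2.1877 kg·m².
Total I = 3.13 kg·m²; total mass M = 9.276 kg.
k = √(I/M) = √(3.13/9.276) = 0.58089 m.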